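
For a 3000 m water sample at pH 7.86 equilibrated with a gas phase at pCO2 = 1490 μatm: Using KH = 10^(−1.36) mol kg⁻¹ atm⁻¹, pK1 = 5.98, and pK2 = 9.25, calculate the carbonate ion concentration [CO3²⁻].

[CO2*] = KH · pCO2 = 10^(−1.36) × 1490×10^-6 = 6.504×10^-5 mol/kg
α₀ = 1/(1 + K1/[H⁺] + K1K2/[H⁺]²) = 1/(1 + 10^+1.88 + 10^+0.49) = 0.01251
DIC = [CO2*]/α₀ = 6.504×10^-5 / 0.01251 = 5.200 mmol/kg
[CO3²⁻] = α₂·DIC; α₂ = 0.03865, so [CO3²⁻] = 0.03865 × 5.200 = 0.201 mmol/kg

[CO3²⁻] = 0.201 mmol/kg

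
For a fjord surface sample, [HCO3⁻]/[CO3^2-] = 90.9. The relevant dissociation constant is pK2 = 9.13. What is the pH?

From K2 = [H⁺][CO3^2-]/[HCO3⁻]:  pH = pK2 − log₁₀([HCO3⁻]/[CO3^2-])
log₁₀(90.9) = +1.959
pH = 9.13 − (+1.959) = 7.17

pH = 7.17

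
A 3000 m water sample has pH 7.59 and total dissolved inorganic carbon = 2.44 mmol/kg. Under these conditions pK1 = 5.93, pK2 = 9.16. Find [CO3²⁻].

α₂ = 1 / (1 + [H⁺]/K2 + [H⁺]²/(K1K2)) = 1 / (1 + 10^+1.57 + 10^-0.09)
   = 1 / (1 + 37.154 + 0.81283) = 1/38.966 = 0.02566
[CO3²⁻] = α₂ × DIC = 0.02566 × 2.44 = 0.0626 mmol/kg

[CO3²⁻] = 0.0626 mmol/kg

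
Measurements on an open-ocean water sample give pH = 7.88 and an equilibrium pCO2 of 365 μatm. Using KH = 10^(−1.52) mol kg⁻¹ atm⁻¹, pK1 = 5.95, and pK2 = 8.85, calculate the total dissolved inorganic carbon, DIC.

DIC = 1.05 mmol/kg

[CO2*] = KH · pCO2 = 10^(−1.52) × 365×10^-6 = 1.102×10^-5 mol/kg
α₀ = 1/(1 + K1/[H⁺] + K1K2/[H⁺]²) = 1/(1 + 10^+1.93 + 10^+0.96) = 0.01050
DIC = [CO2*]/α₀ = 1.102×10^-5 / 0.01050 = 1.05 mmol/kg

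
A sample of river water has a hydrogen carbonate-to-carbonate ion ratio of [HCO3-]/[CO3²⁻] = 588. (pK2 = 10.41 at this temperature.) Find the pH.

pH = 7.64

From K2 = [H⁺][CO3²⁻]/[HCO3-]:  pH = pK2 − log₁₀([HCO3-]/[CO3²⁻])
log₁₀(588) = +2.769
pH = 10.41 − (+2.769) = 7.64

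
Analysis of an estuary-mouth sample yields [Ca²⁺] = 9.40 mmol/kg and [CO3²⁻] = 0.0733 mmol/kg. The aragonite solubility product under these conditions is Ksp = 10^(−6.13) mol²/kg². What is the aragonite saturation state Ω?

Ksp = 10^(−6.13) = 7.413×10^-7
Ω = [Ca²⁺][CO3²⁻]/Ksp = (9.40×10^-3)(0.0733×10^-3) / 7.413×10^-7 = 0.929

Ω = 0.929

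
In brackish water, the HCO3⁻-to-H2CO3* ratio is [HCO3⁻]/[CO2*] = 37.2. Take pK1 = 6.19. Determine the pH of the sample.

pH = 7.76

From K1 = [H⁺][HCO3⁻]/[CO2*]:  pH = pK1 + log₁₀([HCO3⁻]/[CO2*])
log₁₀(37.2) = +1.571
pH = 6.19 + (+1.571) = 7.76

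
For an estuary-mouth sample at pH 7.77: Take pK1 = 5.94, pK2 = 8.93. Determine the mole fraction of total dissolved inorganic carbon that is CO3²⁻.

α₂ = 1 / (1 + [H⁺]/K2 + [H⁺]²/(K1K2)) = 1 / (1 + 10^+1.16 + 10^-0.67)
   = 1 / (1 + 14.454 + 0.21380) = 1/15.668 = 0.06382

α₂ = 0.0638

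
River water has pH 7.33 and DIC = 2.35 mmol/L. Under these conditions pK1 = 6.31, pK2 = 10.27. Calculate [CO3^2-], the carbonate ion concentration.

[CO3²⁻] = 2.46 μmol/L

α₂ = 1 / (1 + [H⁺]/K2 + [H⁺]²/(K1K2)) = 1 / (1 + 10^+2.94 + 10^+1.92)
   = 1 / (1 + 870.96 + 83.176) = 1/955.14 = 0.001047
[CO3²⁻] = α₂ × DIC = 0.001047 × 2.35 = 0.00246 mmol/L = 2.46 μmol/L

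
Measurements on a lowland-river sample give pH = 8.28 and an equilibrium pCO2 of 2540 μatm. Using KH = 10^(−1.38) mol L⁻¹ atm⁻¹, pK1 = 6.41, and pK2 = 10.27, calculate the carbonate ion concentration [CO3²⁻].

[CO2*] = KH · pCO2 = 10^(−1.38) × 2540×10^-6 = 1.059×10^-4 mol/L
α₀ = 1/(1 + K1/[H⁺] + K1K2/[H⁺]²) = 1/(1 + 10^+1.87 + 10^-0.12) = 0.01318
DIC = [CO2*]/α₀ = 1.059×10^-4 / 0.01318 = 8.036 mmol/L
[CO3²⁻] = α₂·DIC; α₂ = 0.009996, so [CO3²⁻] = 0.009996 × 8.036 = 0.0803 mmol/L

[CO3²⁻] = 0.0803 mmol/L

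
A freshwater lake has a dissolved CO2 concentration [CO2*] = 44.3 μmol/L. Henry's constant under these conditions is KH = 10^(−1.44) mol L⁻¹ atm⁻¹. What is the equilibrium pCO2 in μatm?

pCO2 = 1220 μatm

KH = 10^(−1.44) = 3.631×10^-2 mol L⁻¹ atm⁻¹
pCO2 = [CO2*]/KH = 44.3×10^-6 / 3.631×10^-2 = 1.22×10^-3 atm = 1220 μatm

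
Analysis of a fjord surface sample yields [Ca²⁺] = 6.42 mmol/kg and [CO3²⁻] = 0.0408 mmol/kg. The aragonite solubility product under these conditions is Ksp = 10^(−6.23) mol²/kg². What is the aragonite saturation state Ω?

Ksp = 10^(−6.23) = 5.888×10^-7
Ω = [Ca²⁺][CO3²⁻]/Ksp = (6.42×10^-3)(0.0408×10^-3) / 5.888×10^-7 = 0.445

Ω = 0.445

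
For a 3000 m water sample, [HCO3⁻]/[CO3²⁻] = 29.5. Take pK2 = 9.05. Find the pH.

pH = 7.58

From K2 = [H⁺][CO3²⁻]/[HCO3⁻]:  pH = pK2 − log₁₀([HCO3⁻]/[CO3²⁻])
log₁₀(29.5) = +1.470
pH = 9.05 − (+1.470) = 7.58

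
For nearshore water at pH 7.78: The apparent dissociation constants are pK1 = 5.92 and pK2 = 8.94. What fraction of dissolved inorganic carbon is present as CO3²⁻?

α₂ = 0.0639

α₂ = 1 / (1 + [H⁺]/K2 + [H⁺]²/(K1K2)) = 1 / (1 + 10^+1.16 + 10^-0.70)
   = 1 / (1 + 14.454 + 0.19953) = 1/15.654 = 0.06388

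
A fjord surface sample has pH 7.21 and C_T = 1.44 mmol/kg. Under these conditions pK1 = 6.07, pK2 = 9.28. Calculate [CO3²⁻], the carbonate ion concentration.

[CO3²⁻] = 11.3 μmol/kg

α₂ = 1 / (1 + [H⁺]/K2 + [H⁺]²/(K1K2)) = 1 / (1 + 10^+2.07 + 10^+0.93)
   = 1 / (1 + 117.49 + 8.5114) = 1/127.00 = 0.007874
[CO3²⁻] = α₂ × DIC = 0.007874 × 1.44 = 0.0113 mmol/kg = 11.3 μmol/kg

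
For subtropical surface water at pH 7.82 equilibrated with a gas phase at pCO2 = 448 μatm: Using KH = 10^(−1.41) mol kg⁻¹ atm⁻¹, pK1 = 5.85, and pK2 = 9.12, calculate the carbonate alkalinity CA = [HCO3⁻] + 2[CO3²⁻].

CA = 1.79 mmol/kg

[CO2*] = KH · pCO2 = 10^(−1.41) × 448×10^-6 = 1.743×10^-5 mol/kg
α₀ = 1/(1 + K1/[H⁺] + K1K2/[H⁺]²) = 1/(1 + 10^+1.97 + 10^+0.67) = 0.01010
DIC = [CO2*]/α₀ = 1.743×10^-5 / 0.01010 = 1.726 mmol/kg
CA = (α₁ + 2α₂)·DIC = (0.9427 + 2×0.04724) × 1.726 = 1.79 mmol/kg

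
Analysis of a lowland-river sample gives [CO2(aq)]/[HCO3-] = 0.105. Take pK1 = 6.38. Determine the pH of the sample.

From K1 = [H⁺][HCO3-]/[CO2(aq)]:  pH = pK1 − log₁₀([CO2(aq)]/[HCO3-])
log₁₀(0.105) = -0.979
pH = 6.38 − (-0.979) = 7.36

pH = 7.36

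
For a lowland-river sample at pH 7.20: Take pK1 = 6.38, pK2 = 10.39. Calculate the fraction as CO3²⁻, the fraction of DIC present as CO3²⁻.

α₂ = 0.000560

α₂ = 1 / (1 + [H⁺]/K2 + [H⁺]²/(K1K2)) = 1 / (1 + 10^+3.19 + 10^+2.37)
   = 1 / (1 + 1548.8 + 234.42) = 1/1784.2 = 0.0005605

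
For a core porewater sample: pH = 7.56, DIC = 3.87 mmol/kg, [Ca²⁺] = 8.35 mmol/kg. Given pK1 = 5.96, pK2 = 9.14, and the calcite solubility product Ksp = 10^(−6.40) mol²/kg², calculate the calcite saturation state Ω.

Ω = 2.03

α₂ = 1 / (1 + [H⁺]/K2 + [H⁺]²/(K1K2)) = 1 / (1 + 10^+1.58 + 10^-0.02)
   = 1 / (1 + 38.019 + 0.95499) = 1/39.974 = 0.02502
[CO3²⁻] = α₂ × DIC = 0.02502 × 3.87 = 0.09681 mmol/kg
Ksp = 10^(−6.40) = 3.981×10^-7
Ω = [Ca²⁺][CO3²⁻]/Ksp = (8.35×10^-3)(9.681×10^-5) / 3.981×10^-7 = 2.03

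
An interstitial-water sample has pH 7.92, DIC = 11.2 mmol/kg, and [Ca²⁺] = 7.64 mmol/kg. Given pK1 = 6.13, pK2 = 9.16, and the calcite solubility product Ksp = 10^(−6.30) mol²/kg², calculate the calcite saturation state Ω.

α₂ = 1 / (1 + [H⁺]/K2 + [H⁺]²/(K1K2)) = 1 / (1 + 10^+1.24 + 10^-0.55)
   = 1 / (1 + 17.378 + 0.28184) = 1/18.660 = 0.05359
[CO3²⁻] = α₂ × DIC = 0.05359 × 11.2 = 0.6002 mmol/kg
Ksp = 10^(−6.30) = 5.012×10^-7
Ω = [Ca²⁺][CO3²⁻]/Ksp = (7.64×10^-3)(6.002×10^-4) / 5.012×10^-7 = 9.15

Ω = 9.15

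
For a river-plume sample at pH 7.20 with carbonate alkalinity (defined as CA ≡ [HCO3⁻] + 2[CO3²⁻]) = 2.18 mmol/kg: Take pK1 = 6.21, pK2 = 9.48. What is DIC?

CA = [HCO3⁻] + 2[CO3²⁻] = (α₁ + 2α₂)·DIC
At pH 7.20: [H⁺]/K1 = 10^-0.99 = 0.10233, K2/[H⁺] = 10^-2.28 = 0.0052481
α₁ = 1/(1 + 0.10233 + 0.0052481) = 1/1.1076 = 0.9029; α₂ = α₁·K2/[H⁺] = 0.004738
α₁ + 2α₂ = 0.9123
DIC = CA / (α₁ + 2α₂) = 2.18 / 0.9123 = 2.39 mmol/kg

DIC = 2.39 mmol/kg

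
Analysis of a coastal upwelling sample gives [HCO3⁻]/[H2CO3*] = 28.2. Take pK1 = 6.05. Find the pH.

From K1 = [H⁺][HCO3⁻]/[H2CO3*]:  pH = pK1 + log₁₀([HCO3⁻]/[H2CO3*])
log₁₀(28.2) = +1.450
pH = 6.05 + (+1.450) = 7.50

pH = 7.50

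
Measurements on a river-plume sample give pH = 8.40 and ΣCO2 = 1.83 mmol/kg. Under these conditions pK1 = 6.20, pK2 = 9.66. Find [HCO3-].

[HCO3⁻] = 1.72 mmol/kg

α₁ = 1 / (1 + [H⁺]/K1 + K2/[H⁺]) = 1 / (1 + 10^-2.20 + 10^-1.26)
   = 1 / (1 + 0.0063096 + 0.054954) = 1/1.0613 = 0.9423
[HCO3⁻] = α₁ × DIC = 0.9423 × 1.83 = 1.72 mmol/kg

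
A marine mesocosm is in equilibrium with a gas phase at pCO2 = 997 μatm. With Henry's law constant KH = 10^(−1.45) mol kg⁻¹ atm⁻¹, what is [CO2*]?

KH = 10^(−1.45) = 3.548×10^-2 mol kg⁻¹ atm⁻¹
[CO2*] = KH · pCO2 = 3.548×10^-2 × 997×10^-6 atm = 3.54×10^-5 mol/kg

[CO2*] = 35.4 μmol/kg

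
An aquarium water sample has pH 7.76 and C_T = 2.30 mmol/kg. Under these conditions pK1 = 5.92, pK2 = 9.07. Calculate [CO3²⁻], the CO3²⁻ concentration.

[CO3²⁻] = 0.106 mmol/kg

α₂ = 1 / (1 + [H⁺]/K2 + [H⁺]²/(K1K2)) = 1 / (1 + 10^+1.31 + 10^-0.53)
   = 1 / (1 + 20.417 + 0.29512) = 1/21.713 = 0.04606
[CO3²⁻] = α₂ × DIC = 0.04606 × 2.30 = 0.106 mmol/kg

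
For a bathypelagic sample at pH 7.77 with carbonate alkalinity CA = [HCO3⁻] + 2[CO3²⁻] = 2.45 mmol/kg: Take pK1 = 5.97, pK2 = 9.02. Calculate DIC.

CA = [HCO3⁻] + 2[CO3²⁻] = (α₁ + 2α₂)·DIC
At pH 7.77: [H⁺]/K1 = 10^-1.80 = 0.015849, K2/[H⁺] = 10^-1.25 = 0.056234
α₁ = 1/(1 + 0.015849 + 0.056234) = 1/1.0721 = 0.9328; α₂ = α₁·K2/[H⁺] = 0.05245
α₁ + 2α₂ = 1.0377
DIC = CA / (α₁ + 2α₂) = 2.45 / 1.0377 = 2.36 mmol/kg

DIC = 2.36 mmol/kg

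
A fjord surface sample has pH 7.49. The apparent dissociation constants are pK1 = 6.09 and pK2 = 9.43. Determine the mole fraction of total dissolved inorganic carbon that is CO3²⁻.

α₂ = 1 / (1 + [H⁺]/K2 + [H⁺]²/(K1K2)) = 1 / (1 + 10^+1.94 + 10^+0.54)
   = 1 / (1 + 87.096 + 3.4674) = 1/91.564 = 0.01092

α₂ = 0.0109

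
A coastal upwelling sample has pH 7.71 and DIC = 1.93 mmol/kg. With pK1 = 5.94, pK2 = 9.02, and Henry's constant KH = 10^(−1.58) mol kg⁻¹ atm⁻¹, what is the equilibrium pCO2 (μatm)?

α₀ = 1 / (1 + K1/[H⁺] + K1K2/[H⁺]²) = 1 / (1 + 10^+1.77 + 10^+0.46)
   = 1 / (1 + 58.884 + 2.8840) = 1/62.768 = 0.01593
[CO2*] = α₀ × DIC = 0.01593 × 1.93 = 0.03075 mmol/kg
pCO2 = [CO2*]/KH = 3.075×10^-5 / 2.630×10^-2 = 1170 μatm

pCO2 = 1170 μatm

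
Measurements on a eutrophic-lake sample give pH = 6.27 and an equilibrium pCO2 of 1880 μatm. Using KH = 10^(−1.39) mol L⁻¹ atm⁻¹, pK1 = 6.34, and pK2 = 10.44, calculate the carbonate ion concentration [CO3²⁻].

[CO3²⁻] = 0.00441 μmol/L

[CO2*] = KH · pCO2 = 10^(−1.39) × 1880×10^-6 = 7.659×10^-5 mol/L
α₀ = 1/(1 + K1/[H⁺] + K1K2/[H⁺]²) = 1/(1 + 10^-0.07 + 10^-4.24) = 0.5402
DIC = [CO2*]/α₀ = 7.659×10^-5 / 0.5402 = 0.1418 mmol/L
[CO3²⁻] = α₂·DIC; α₂ = 3.108×10^-5, so [CO3²⁻] = 3.108×10^-5 × 0.1418 = 4.41×10^-6 mmol/L = 0.00441 μmol/L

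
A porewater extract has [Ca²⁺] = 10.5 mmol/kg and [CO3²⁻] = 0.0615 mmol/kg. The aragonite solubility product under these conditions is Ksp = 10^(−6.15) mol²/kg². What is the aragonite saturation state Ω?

Ksp = 10^(−6.15) = 7.079×10^-7
Ω = [Ca²⁺][CO3²⁻]/Ksp = (10.5×10^-3)(0.0615×10^-3) / 7.079×10^-7 = 0.912

Ω = 0.912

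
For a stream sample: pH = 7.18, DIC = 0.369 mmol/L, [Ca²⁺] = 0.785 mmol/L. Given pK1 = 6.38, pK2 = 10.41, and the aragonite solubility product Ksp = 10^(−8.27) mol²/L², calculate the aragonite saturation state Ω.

Ω = 0.0274

α₂ = 1 / (1 + [H⁺]/K2 + [H⁺]²/(K1K2)) = 1 / (1 + 10^+3.23 + 10^+2.43)
   = 1 / (1 + 1698.2 + 269.15) = 1/1968.4 = 0.0005080
[CO3²⁻] = α₂ × DIC = 0.0005080 × 0.369 = 0.0001875 mmol/L = 0.1875 μmol/L
Ksp = 10^(−8.27) = 5.370×10^-9
Ω = [Ca²⁺][CO3²⁻]/Ksp = (0.785×10^-3)(1.875×10^-7) / 5.370×10^-9 = 0.0274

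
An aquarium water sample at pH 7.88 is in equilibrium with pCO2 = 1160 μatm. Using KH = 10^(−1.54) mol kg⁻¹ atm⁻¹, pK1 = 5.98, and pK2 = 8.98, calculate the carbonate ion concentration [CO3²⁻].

[CO2*] = KH · pCO2 = 10^(−1.54) × 1160×10^-6 = 3.345×10^-5 mol/kg
α₀ = 1/(1 + K1/[H⁺] + K1K2/[H⁺]²) = 1/(1 + 10^+1.90 + 10^+0.80) = 0.01153
DIC = [CO2*]/α₀ = 3.345×10^-5 / 0.01153 = 2.902 mmol/kg
[CO3²⁻] = α₂·DIC; α₂ = 0.07274, so [CO3²⁻] = 0.07274 × 2.902 = 0.211 mmol/kg

[CO3²⁻] = 0.211 mmol/kg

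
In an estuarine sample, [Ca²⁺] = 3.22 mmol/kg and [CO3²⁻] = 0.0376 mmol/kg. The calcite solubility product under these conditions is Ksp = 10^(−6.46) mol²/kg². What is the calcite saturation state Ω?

Ksp = 10^(−6.46) = 3.467×10^-7
Ω = [Ca²⁺][CO3²⁻]/Ksp = (3.22×10^-3)(0.0376×10^-3) / 3.467×10^-7 = 0.349

Ω = 0.349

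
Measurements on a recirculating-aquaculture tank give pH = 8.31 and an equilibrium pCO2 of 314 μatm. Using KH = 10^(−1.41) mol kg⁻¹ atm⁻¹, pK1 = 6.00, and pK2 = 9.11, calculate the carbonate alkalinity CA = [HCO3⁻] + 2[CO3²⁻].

CA = 3.28 mmol/kg

[CO2*] = KH · pCO2 = 10^(−1.41) × 314×10^-6 = 1.222×10^-5 mol/kg
α₀ = 1/(1 + K1/[H⁺] + K1K2/[H⁺]²) = 1/(1 + 10^+2.31 + 10^+1.51) = 0.004210
DIC = [CO2*]/α₀ = 1.222×10^-5 / 0.004210 = 2.902 mmol/kg
CA = (α₁ + 2α₂)·DIC = (0.8596 + 2×0.1362) × 2.902 = 3.28 mmol/kg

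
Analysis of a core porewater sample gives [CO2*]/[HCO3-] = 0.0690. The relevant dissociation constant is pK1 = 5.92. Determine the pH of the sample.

pH = 7.08

From K1 = [H⁺][HCO3-]/[CO2*]:  pH = pK1 − log₁₀([CO2*]/[HCO3-])
log₁₀(0.0690) = -1.161
pH = 5.92 − (-1.161) = 7.08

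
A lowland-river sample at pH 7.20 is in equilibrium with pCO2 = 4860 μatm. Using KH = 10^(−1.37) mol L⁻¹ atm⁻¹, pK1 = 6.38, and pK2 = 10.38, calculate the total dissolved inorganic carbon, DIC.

[CO2*] = KH · pCO2 = 10^(−1.37) × 4860×10^-6 = 2.073×10^-4 mol/L
α₀ = 1/(1 + K1/[H⁺] + K1K2/[H⁺]²) = 1/(1 + 10^+0.82 + 10^-2.36) = 0.1314
DIC = [CO2*]/α₀ = 2.073×10^-4 / 0.1314 = 1.58 mmol/L

DIC = 1.58 mmol/L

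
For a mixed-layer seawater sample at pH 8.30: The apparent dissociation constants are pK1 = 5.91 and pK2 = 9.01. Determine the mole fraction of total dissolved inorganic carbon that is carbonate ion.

α₂ = 0.163

α₂ = 1 / (1 + [H⁺]/K2 + [H⁺]²/(K1K2)) = 1 / (1 + 10^+0.71 + 10^-1.68)
   = 1 / (1 + 5.1286 + 0.020893) = 1/6.1495 = 0.1626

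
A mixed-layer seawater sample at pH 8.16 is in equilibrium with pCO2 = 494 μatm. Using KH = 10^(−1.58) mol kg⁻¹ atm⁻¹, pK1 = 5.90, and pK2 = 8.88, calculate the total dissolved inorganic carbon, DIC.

[CO2*] = KH · pCO2 = 10^(−1.58) × 494×10^-6 = 1.299×10^-5 mol/kg
α₀ = 1/(1 + K1/[H⁺] + K1K2/[H⁺]²) = 1/(1 + 10^+2.26 + 10^+1.54) = 0.004595
DIC = [CO2*]/α₀ = 1.299×10^-5 / 0.004595 = 2.83 mmol/kg

DIC = 2.83 mmol/kg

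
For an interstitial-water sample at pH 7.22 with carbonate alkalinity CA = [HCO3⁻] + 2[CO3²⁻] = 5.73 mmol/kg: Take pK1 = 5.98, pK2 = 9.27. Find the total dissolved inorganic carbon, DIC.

CA = [HCO3⁻] + 2[CO3²⁻] = (α₁ + 2α₂)·DIC
At pH 7.22: [H⁺]/K1 = 10^-1.24 = 0.057544, K2/[H⁺] = 10^-2.05 = 0.0089125
α₁ = 1/(1 + 0.057544 + 0.0089125) = 1/1.0665 = 0.9377; α₂ = α₁·K2/[H⁺] = 0.008357
α₁ + 2α₂ = 0.9544
DIC = CA / (α₁ + 2α₂) = 5.73 / 0.9544 = 6.00 mmol/kg

DIC = 6.00 mmol/kg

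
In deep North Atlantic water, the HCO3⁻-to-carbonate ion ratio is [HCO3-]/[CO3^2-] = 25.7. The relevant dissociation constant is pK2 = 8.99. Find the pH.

pH = 7.58

From K2 = [H⁺][CO3^2-]/[HCO3-]:  pH = pK2 − log₁₀([HCO3-]/[CO3^2-])
log₁₀(25.7) = +1.410
pH = 8.99 − (+1.410) = 7.58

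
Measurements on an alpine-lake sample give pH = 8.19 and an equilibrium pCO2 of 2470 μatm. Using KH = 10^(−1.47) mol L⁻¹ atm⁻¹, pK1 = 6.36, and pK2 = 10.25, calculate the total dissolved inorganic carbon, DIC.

[CO2*] = KH · pCO2 = 10^(−1.47) × 2470×10^-6 = 8.369×10^-5 mol/L
α₀ = 1/(1 + K1/[H⁺] + K1K2/[H⁺]²) = 1/(1 + 10^+1.83 + 10^-0.23) = 0.01445
DIC = [CO2*]/α₀ = 8.369×10^-5 / 0.01445 = 5.79 mmol/L

DIC = 5.79 mmol/L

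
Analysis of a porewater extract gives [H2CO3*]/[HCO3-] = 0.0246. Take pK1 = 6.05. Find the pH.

pH = 7.66

From K1 = [H⁺][HCO3-]/[H2CO3*]:  pH = pK1 − log₁₀([H2CO3*]/[HCO3-])
log₁₀(0.0246) = -1.609
pH = 6.05 − (-1.609) = 7.66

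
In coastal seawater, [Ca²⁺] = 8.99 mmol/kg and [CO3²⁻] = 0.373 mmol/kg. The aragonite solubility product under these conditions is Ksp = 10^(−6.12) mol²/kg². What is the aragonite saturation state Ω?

Ω = 4.42

Ksp = 10^(−6.12) = 7.586×10^-7
Ω = [Ca²⁺][CO3²⁻]/Ksp = (8.99×10^-3)(0.373×10^-3) / 7.586×10^-7 = 4.42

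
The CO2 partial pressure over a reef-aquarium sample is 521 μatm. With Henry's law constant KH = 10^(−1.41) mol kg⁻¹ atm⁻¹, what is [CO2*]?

[CO2*] = 20.3 μmol/kg

KH = 10^(−1.41) = 3.890×10^-2 mol kg⁻¹ atm⁻¹
[CO2*] = KH · pCO2 = 3.890×10^-2 × 521×10^-6 atm = 2.03×10^-5 mol/kg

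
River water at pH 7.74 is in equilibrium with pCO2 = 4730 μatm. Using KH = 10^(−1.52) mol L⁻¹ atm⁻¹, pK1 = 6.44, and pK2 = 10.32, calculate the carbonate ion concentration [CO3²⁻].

[CO2*] = KH · pCO2 = 10^(−1.52) × 4730×10^-6 = 1.428×10^-4 mol/L
α₀ = 1/(1 + K1/[H⁺] + K1K2/[H⁺]²) = 1/(1 + 10^+1.30 + 10^-1.28) = 0.04761
DIC = [CO2*]/α₀ = 1.428×10^-4 / 0.04761 = 3.000 mmol/L
[CO3²⁻] = α₂·DIC; α₂ = 0.002498, so [CO3²⁻] = 0.002498 × 3.000 = 0.00750 mmol/L = 7.50 μmol/L

[CO3²⁻] = 7.50 μmol/L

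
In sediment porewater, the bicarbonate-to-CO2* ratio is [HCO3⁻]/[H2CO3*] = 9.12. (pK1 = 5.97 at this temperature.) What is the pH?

pH = 6.93

From K1 = [H⁺][HCO3⁻]/[H2CO3*]:  pH = pK1 + log₁₀([HCO3⁻]/[H2CO3*])
log₁₀(9.12) = +0.960
pH = 5.97 + (+0.960) = 6.93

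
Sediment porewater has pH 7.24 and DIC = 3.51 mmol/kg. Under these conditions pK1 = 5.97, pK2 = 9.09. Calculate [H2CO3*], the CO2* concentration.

α₀ = 1 / (1 + K1/[H⁺] + K1K2/[H⁺]²) = 1 / (1 + 10^+1.27 + 10^-0.58)
   = 1 / (1 + 18.621 + 0.26303) = 1/19.884 = 0.05029
[CO2*] = α₀ × DIC = 0.05029 × 3.51 = 0.177 mmol/kg

[CO2*] = 0.177 mmol/kg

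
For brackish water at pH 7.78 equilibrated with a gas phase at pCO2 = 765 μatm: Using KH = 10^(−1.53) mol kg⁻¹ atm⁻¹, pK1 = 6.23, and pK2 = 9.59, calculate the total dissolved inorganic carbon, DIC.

DIC = 0.836 mmol/kg

[CO2*] = KH · pCO2 = 10^(−1.53) × 765×10^-6 = 2.258×10^-5 mol/kg
α₀ = 1/(1 + K1/[H⁺] + K1K2/[H⁺]²) = 1/(1 + 10^+1.55 + 10^-0.26) = 0.02700
DIC = [CO2*]/α₀ = 2.258×10^-5 / 0.02700 = 0.836 mmol/kg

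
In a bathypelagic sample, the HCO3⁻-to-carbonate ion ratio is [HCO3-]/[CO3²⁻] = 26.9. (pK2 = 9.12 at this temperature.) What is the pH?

pH = 7.69

From K2 = [H⁺][CO3²⁻]/[HCO3-]:  pH = pK2 − log₁₀([HCO3-]/[CO3²⁻])
log₁₀(26.9) = +1.430
pH = 9.12 − (+1.430) = 7.69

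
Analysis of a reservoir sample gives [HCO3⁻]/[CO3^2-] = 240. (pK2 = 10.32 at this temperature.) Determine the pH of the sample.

From K2 = [H⁺][CO3^2-]/[HCO3⁻]:  pH = pK2 − log₁₀([HCO3⁻]/[CO3^2-])
log₁₀(240) = +2.380
pH = 10.32 − (+2.380) = 7.94

pH = 7.94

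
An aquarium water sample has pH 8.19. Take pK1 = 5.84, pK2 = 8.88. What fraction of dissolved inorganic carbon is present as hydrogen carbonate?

α₁ = 0.827

α₁ = 1 / (1 + [H⁺]/K1 + K2/[H⁺]) = 1 / (1 + 10^-2.35 + 10^-0.69)
   = 1 / (1 + 0.0044668 + 0.20417) = 1/1.2086 = 0.8274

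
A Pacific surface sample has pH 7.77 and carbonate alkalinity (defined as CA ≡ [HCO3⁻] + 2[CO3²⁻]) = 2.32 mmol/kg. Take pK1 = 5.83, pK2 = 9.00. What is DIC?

CA = [HCO3⁻] + 2[CO3²⁻] = (α₁ + 2α₂)·DIC
At pH 7.77: [H⁺]/K1 = 10^-1.94 = 0.011482, K2/[H⁺] = 10^-1.23 = 0.058884
α₁ = 1/(1 + 0.011482 + 0.058884) = 1/1.0704 = 0.9343; α₂ = α₁·K2/[H⁺] = 0.05501
α₁ + 2α₂ = 1.0443
DIC = CA / (α₁ + 2α₂) = 2.32 / 1.0443 = 2.22 mmol/kg

DIC = 2.22 mmol/kg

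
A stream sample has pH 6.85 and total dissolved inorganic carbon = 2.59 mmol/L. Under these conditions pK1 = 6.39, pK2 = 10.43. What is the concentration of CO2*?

[CO2*] = 0.667 mmol/L

α₀ = 1 / (1 + K1/[H⁺] + K1K2/[H⁺]²) = 1 / (1 + 10^+0.46 + 10^-3.12)
   = 1 / (1 + 2.8840 + 0.00075858) = 1/3.8848 = 0.2574
[CO2*] = α₀ × DIC = 0.2574 × 2.59 = 0.667 mmol/L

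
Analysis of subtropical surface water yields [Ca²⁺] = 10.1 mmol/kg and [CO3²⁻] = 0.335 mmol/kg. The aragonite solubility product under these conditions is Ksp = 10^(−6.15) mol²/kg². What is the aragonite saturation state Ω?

Ω = 4.78

Ksp = 10^(−6.15) = 7.079×10^-7
Ω = [Ca²⁺][CO3²⁻]/Ksp = (10.1×10^-3)(0.335×10^-3) / 7.079×10^-7 = 4.78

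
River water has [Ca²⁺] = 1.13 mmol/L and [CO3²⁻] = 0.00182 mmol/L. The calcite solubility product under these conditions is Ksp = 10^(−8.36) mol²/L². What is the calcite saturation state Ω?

Ksp = 10^(−8.36) = 4.365×10^-9
Ω = [Ca²⁺][CO3²⁻]/Ksp = (1.13×10^-3)(0.00182×10^-3) / 4.365×10^-9 = 0.471

Ω = 0.471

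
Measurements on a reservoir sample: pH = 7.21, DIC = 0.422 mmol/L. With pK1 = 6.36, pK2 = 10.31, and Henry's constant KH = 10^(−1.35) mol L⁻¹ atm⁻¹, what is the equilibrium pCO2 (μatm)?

pCO2 = 1170 μatm

α₀ = 1 / (1 + K1/[H⁺] + K1K2/[H⁺]²) = 1 / (1 + 10^+0.85 + 10^-2.25)
   = 1 / (1 + 7.0795 + 0.0056234) = 1/8.0851 = 0.1237
[CO2*] = α₀ × DIC = 0.1237 × 0.422 = 0.05219 mmol/L
pCO2 = [CO2*]/KH = 5.219×10^-5 / 4.467×10^-2 = 1170 μatm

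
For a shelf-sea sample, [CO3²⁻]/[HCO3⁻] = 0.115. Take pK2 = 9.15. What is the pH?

pH = 8.21

From K2 = [H⁺][CO3²⁻]/[HCO3⁻]:  pH = pK2 + log₁₀([CO3²⁻]/[HCO3⁻])
log₁₀(0.115) = -0.939
pH = 9.15 + (-0.939) = 8.21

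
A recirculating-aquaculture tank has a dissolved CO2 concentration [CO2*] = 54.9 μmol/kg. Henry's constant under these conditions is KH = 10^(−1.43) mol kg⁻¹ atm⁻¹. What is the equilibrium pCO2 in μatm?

KH = 10^(−1.43) = 3.715×10^-2 mol kg⁻¹ atm⁻¹
pCO2 = [CO2*]/KH = 54.9×10^-6 / 3.715×10^-2 = 1.48×10^-3 atm = 1480 μatm

pCO2 = 1480 μatm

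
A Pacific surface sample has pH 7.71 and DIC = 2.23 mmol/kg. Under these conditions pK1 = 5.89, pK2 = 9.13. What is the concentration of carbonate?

[CO3²⁻] = 0.0805 mmol/kg

α₂ = 1 / (1 + [H⁺]/K2 + [H⁺]²/(K1K2)) = 1 / (1 + 10^+1.42 + 10^-0.40)
   = 1 / (1 + 26.303 + 0.39811) = 1/27.701 = 0.03610
[CO3²⁻] = α₂ × DIC = 0.03610 × 2.23 = 0.0805 mmol/kg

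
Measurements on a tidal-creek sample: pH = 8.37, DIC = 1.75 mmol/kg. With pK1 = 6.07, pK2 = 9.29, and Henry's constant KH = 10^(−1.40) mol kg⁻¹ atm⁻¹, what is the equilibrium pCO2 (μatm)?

pCO2 = 196 μatm

α₀ = 1 / (1 + K1/[H⁺] + K1K2/[H⁺]²) = 1 / (1 + 10^+2.30 + 10^+1.38)
   = 1 / (1 + 199.53 + 23.988) = 1/224.51 = 0.004454
[CO2*] = α₀ × DIC = 0.004454 × 1.75 = 0.007795 mmol/kg = 7.795 μmol/kg
pCO2 = [CO2*]/KH = 7.795×10^-6 / 3.981×10^-2 = 196 μatm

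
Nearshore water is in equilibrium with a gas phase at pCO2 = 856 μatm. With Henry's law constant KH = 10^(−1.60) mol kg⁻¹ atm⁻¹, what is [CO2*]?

KH = 10^(−1.60) = 2.512×10^-2 mol kg⁻¹ atm⁻¹
[CO2*] = KH · pCO2 = 2.512×10^-2 × 856×10^-6 atm = 2.15×10^-5 mol/kg

[CO2*] = 21.5 μmol/kg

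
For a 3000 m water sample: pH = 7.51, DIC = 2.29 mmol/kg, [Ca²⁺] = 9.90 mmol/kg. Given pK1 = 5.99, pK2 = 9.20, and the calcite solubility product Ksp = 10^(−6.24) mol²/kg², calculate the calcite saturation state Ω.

Ω = 0.766

α₂ = 1 / (1 + [H⁺]/K2 + [H⁺]²/(K1K2)) = 1 / (1 + 10^+1.69 + 10^+0.17)
   = 1 / (1 + 48.978 + 1.4791) = 1/51.457 = 0.01943
[CO3²⁻] = α₂ × DIC = 0.01943 × 2.29 = 0.04450 mmol/kg
Ksp = 10^(−6.24) = 5.754×10^-7
Ω = [Ca²⁺][CO3²⁻]/Ksp = (9.90×10^-3)(4.450×10^-5) / 5.754×10^-7 = 0.766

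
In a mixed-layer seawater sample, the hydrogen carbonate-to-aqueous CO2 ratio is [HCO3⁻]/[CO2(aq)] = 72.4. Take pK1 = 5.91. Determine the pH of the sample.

From K1 = [H⁺][HCO3⁻]/[CO2(aq)]:  pH = pK1 + log₁₀([HCO3⁻]/[CO2(aq)])
log₁₀(72.4) = +1.860
pH = 5.91 + (+1.860) = 7.77

pH = 7.77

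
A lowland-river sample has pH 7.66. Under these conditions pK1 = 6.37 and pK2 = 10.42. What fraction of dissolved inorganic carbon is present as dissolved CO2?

α₀ = 1 / (1 + K1/[H⁺] + K1K2/[H⁺]²) = 1 / (1 + 10^+1.29 + 10^-1.47)
   = 1 / (1 + 19.498 + 0.033884) = 1/20.532 = 0.04870

α₀ = 0.0487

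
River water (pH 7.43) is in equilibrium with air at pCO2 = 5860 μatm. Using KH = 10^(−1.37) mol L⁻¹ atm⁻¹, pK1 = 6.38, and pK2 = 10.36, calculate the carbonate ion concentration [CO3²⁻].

[CO3²⁻] = 3.30 μmol/L

[CO2*] = KH · pCO2 = 10^(−1.37) × 5860×10^-6 = 2.500×10^-4 mol/L
α₀ = 1/(1 + K1/[H⁺] + K1K2/[H⁺]²) = 1/(1 + 10^+1.05 + 10^-1.88) = 0.08174
DIC = [CO2*]/α₀ = 2.500×10^-4 / 0.08174 = 3.058 mmol/L
[CO3²⁻] = α₂·DIC; α₂ = 0.001078, so [CO3²⁻] = 0.001078 × 3.058 = 0.00330 mmol/L = 3.30 μmol/L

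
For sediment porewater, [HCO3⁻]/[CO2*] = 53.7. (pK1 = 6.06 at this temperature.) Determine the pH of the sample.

From K1 = [H⁺][HCO3⁻]/[CO2*]:  pH = pK1 + log₁₀([HCO3⁻]/[CO2*])
log₁₀(53.7) = +1.730
pH = 6.06 + (+1.730) = 7.79

pH = 7.79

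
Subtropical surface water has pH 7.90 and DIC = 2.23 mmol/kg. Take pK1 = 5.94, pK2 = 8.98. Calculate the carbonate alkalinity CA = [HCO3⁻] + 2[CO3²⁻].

CA = 2.38 mmol/kg

CA = [HCO3⁻] + 2[CO3²⁻] = (α₁ + 2α₂)·DIC
At pH 7.90: [H⁺]/K1 = 10^-1.96 = 0.010965, K2/[H⁺] = 10^-1.08 = 0.083176
α₁ = 1/(1 + 0.010965 + 0.083176) = 1/1.0941 = 0.9140; α₂ = α₁·K2/[H⁺] = 0.07602
α₁ + 2α₂ = 1.0660
CA = 1.0660 × 2.23 = 2.38 mmol/kg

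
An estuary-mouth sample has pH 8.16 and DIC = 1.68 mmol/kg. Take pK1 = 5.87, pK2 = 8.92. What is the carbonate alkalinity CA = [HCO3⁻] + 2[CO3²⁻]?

CA = [HCO3⁻] + 2[CO3²⁻] = (α₁ + 2α₂)·DIC
At pH 8.16: [H⁺]/K1 = 10^-2.29 = 0.0051286, K2/[H⁺] = 10^-0.76 = 0.17378
α₁ = 1/(1 + 0.0051286 + 0.17378) = 1/1.1789 = 0.8482; α₂ = α₁·K2/[H⁺] = 0.1474
α₁ + 2α₂ = 1.1431
CA = 1.1431 × 1.68 = 1.92 mmol/kg

CA = 1.92 mmol/kg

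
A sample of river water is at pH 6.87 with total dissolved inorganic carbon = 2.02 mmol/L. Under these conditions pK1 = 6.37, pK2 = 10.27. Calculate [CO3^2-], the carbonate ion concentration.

α₂ = 1 / (1 + [H⁺]/K2 + [H⁺]²/(K1K2)) = 1 / (1 + 10^+3.40 + 10^+2.90)
   = 1 / (1 + 2511.9 + 794.33) = 1/3307.2 = 0.0003024
[CO3²⁻] = α₂ × DIC = 0.0003024 × 2.02 = 0.000611 mmol/L = 0.611 μmol/L

[CO3²⁻] = 0.611 μmol/L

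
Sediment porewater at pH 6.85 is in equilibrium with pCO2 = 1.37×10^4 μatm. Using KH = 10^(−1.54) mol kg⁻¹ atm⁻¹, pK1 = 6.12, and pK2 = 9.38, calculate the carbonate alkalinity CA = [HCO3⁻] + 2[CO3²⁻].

CA = 2.13 mmol/kg

[CO2*] = KH · pCO2 = 10^(−1.54) × 1.37×10^4×10^-6 = 3.951×10^-4 mol/kg
α₀ = 1/(1 + K1/[H⁺] + K1K2/[H⁺]²) = 1/(1 + 10^+0.73 + 10^-1.80) = 0.1566
DIC = [CO2*]/α₀ = 3.951×10^-4 / 0.1566 = 2.523 mmol/kg
CA = (α₁ + 2α₂)·DIC = (0.8409 + 2×0.002482) × 2.523 = 2.13 mmol/kg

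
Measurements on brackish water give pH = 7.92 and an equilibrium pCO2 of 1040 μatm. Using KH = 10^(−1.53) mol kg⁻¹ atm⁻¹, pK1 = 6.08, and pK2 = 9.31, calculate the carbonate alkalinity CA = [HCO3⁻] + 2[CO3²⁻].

[CO2*] = KH · pCO2 = 10^(−1.53) × 1040×10^-6 = 3.069×10^-5 mol/kg
α₀ = 1/(1 + K1/[H⁺] + K1K2/[H⁺]²) = 1/(1 + 10^+1.84 + 10^+0.45) = 0.01370
DIC = [CO2*]/α₀ = 3.069×10^-5 / 0.01370 = 2.241 mmol/kg
CA = (α₁ + 2α₂)·DIC = (0.9477 + 2×0.03861) × 2.241 = 2.30 mmol/kg

CA = 2.30 mmol/kg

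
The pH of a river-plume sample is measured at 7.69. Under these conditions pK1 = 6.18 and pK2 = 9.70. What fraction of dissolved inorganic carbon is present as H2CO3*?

α₀ = 0.0297

α₀ = 1 / (1 + K1/[H⁺] + K1K2/[H⁺]²) = 1 / (1 + 10^+1.51 + 10^-0.50)
   = 1 / (1 + 32.359 + 0.31623) = 1/33.676 = 0.02970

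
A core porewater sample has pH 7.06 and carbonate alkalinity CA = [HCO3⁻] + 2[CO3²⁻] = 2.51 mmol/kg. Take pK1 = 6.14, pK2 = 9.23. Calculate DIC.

DIC = 2.79 mmol/kg

CA = [HCO3⁻] + 2[CO3²⁻] = (α₁ + 2α₂)·DIC
At pH 7.06: [H⁺]/K1 = 10^-0.92 = 0.12023, K2/[H⁺] = 10^-2.17 = 0.0067608
α₁ = 1/(1 + 0.12023 + 0.0067608) = 1/1.1270 = 0.8873; α₂ = α₁·K2/[H⁺] = 0.005999
α₁ + 2α₂ = 0.8993
DIC = CA / (α₁ + 2α₂) = 2.51 / 0.8993 = 2.79 mmol/kg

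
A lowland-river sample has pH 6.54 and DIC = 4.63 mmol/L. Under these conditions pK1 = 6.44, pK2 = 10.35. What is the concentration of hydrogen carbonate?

[HCO3⁻] = 2.58 mmol/L

α₁ = 1 / (1 + [H⁺]/K1 + K2/[H⁺]) = 1 / (1 + 10^-0.10 + 10^-3.81)
   = 1 / (1 + 0.79433 + 0.00015488) = 1/1.7945 = 0.5573
[HCO3⁻] = α₁ × DIC = 0.5573 × 4.63 = 2.58 mmol/L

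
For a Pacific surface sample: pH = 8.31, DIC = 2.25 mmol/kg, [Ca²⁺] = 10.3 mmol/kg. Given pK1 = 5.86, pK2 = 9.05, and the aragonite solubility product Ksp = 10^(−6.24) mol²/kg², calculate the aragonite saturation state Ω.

Ω = 6.18

α₂ = 1 / (1 + [H⁺]/K2 + [H⁺]²/(K1K2)) = 1 / (1 + 10^+0.74 + 10^-1.71)
   = 1 / (1 + 5.4954 + 0.019498) = 1/6.5149 = 0.1535
[CO3²⁻] = α₂ × DIC = 0.1535 × 2.25 = 0.3454 mmol/kg
Ksp = 10^(−6.24) = 5.754×10^-7
Ω = [Ca²⁺][CO3²⁻]/Ksp = (10.3×10^-3)(3.454×10^-4) / 5.754×10^-7 = 6.18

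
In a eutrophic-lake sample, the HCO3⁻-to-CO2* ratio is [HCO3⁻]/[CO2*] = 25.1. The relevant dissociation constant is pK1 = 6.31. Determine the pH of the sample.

From K1 = [H⁺][HCO3⁻]/[CO2*]:  pH = pK1 + log₁₀([HCO3⁻]/[CO2*])
log₁₀(25.1) = +1.400
pH = 6.31 + (+1.400) = 7.71

pH = 7.71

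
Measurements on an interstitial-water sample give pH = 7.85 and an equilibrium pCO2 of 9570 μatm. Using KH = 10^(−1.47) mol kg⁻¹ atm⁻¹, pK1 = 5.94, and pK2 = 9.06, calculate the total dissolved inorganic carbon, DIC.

DIC = 28.3 mmol/kg

[CO2*] = KH · pCO2 = 10^(−1.47) × 9570×10^-6 = 3.243×10^-4 mol/kg
α₀ = 1/(1 + K1/[H⁺] + K1K2/[H⁺]²) = 1/(1 + 10^+1.91 + 10^+0.70) = 0.01146
DIC = [CO2*]/α₀ = 3.243×10^-4 / 0.01146 = 28.3 mmol/kg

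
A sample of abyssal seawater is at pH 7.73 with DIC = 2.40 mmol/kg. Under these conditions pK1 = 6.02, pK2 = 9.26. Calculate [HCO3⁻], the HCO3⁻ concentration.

α₁ = 1 / (1 + [H⁺]/K1 + K2/[H⁺]) = 1 / (1 + 10^-1.71 + 10^-1.53)
   = 1 / (1 + 0.019498 + 0.029512) = 1/1.0490 = 0.9533
[HCO3⁻] = α₁ × DIC = 0.9533 × 2.40 = 2.29 mmol/kg

[HCO3⁻] = 2.29 mmol/kg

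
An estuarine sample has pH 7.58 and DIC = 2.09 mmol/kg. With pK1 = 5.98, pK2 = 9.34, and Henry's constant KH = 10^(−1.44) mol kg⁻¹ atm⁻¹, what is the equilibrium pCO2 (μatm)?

α₀ = 1 / (1 + K1/[H⁺] + K1K2/[H⁺]²) = 1 / (1 + 10^+1.60 + 10^-0.16)
   = 1 / (1 + 39.811 + 0.69183) = 1/41.503 = 0.02409
[CO2*] = α₀ × DIC = 0.02409 × 2.09 = 0.05036 mmol/kg
pCO2 = [CO2*]/KH = 5.036×10^-5 / 3.631×10^-2 = 1390 μatm

pCO2 = 1390 μatm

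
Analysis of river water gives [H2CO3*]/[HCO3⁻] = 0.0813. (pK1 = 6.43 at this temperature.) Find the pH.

From K1 = [H⁺][HCO3⁻]/[H2CO3*]:  pH = pK1 − log₁₀([H2CO3*]/[HCO3⁻])
log₁₀(0.0813) = -1.090
pH = 6.43 − (-1.090) = 7.52

pH = 7.52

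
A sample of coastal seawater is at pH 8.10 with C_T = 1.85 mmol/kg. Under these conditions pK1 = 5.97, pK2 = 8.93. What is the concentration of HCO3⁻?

α₁ = 1 / (1 + [H⁺]/K1 + K2/[H⁺]) = 1 / (1 + 10^-2.13 + 10^-0.83)
   = 1 / (1 + 0.0074131 + 0.14791) = 1/1.1553 = 0.8656
[HCO3⁻] = α₁ × DIC = 0.8656 × 1.85 = 1.60 mmol/kg

[HCO3⁻] = 1.60 mmol/kg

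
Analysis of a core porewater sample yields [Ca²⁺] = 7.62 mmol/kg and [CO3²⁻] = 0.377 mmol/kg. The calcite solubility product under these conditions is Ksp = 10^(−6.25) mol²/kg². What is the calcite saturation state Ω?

Ω = 5.11

Ksp = 10^(−6.25) = 5.623×10^-7
Ω = [Ca²⁺][CO3²⁻]/Ksp = (7.62×10^-3)(0.377×10^-3) / 5.623×10^-7 = 5.11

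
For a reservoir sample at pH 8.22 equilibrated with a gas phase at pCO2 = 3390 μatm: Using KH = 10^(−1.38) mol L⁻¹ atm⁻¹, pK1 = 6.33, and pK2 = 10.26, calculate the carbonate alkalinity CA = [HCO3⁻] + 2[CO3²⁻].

[CO2*] = KH · pCO2 = 10^(−1.38) × 3390×10^-6 = 1.413×10^-4 mol/L
α₀ = 1/(1 + K1/[H⁺] + K1K2/[H⁺]²) = 1/(1 + 10^+1.89 + 10^-0.15) = 0.01261
DIC = [CO2*]/α₀ = 1.413×10^-4 / 0.01261 = 11.21 mmol/L
CA = (α₁ + 2α₂)·DIC = (0.9785 + 2×0.008924) × 11.21 = 11.2 mmol/L

CA = 11.2 mmol/L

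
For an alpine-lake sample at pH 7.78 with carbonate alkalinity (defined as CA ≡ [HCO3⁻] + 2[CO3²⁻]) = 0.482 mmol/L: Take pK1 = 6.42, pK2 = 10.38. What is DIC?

CA = [HCO3⁻] + 2[CO3²⁻] = (α₁ + 2α₂)·DIC
At pH 7.78: [H⁺]/K1 = 10^-1.36 = 0.043652, K2/[H⁺] = 10^-2.60 = 0.0025119
α₁ = 1/(1 + 0.043652 + 0.0025119) = 1/1.0462 = 0.9559; α₂ = α₁·K2/[H⁺] = 0.002401
α₁ + 2α₂ = 0.9607
DIC = CA / (α₁ + 2α₂) = 0.482 / 0.9607 = 0.502 mmol/L

DIC = 0.502 mmol/L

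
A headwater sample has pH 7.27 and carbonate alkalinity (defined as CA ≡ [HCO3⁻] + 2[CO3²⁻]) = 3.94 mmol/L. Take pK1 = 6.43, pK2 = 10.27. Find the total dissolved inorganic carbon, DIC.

DIC = 4.50 mmol/L

CA = [HCO3⁻] + 2[CO3²⁻] = (α₁ + 2α₂)·DIC
At pH 7.27: [H⁺]/K1 = 10^-0.84 = 0.14454, K2/[H⁺] = 10^-3.00 = 0.0010000
α₁ = 1/(1 + 0.14454 + 0.0010000) = 1/1.1455 = 0.8729; α₂ = α₁·K2/[H⁺] = 0.0008729
α₁ + 2α₂ = 0.8747
DIC = CA / (α₁ + 2α₂) = 3.94 / 0.8747 = 4.50 mmol/L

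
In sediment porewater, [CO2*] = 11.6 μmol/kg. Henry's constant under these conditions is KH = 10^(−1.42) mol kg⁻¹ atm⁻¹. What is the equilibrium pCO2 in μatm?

pCO2 = 305 μatm

KH = 10^(−1.42) = 3.802×10^-2 mol kg⁻¹ atm⁻¹
pCO2 = [CO2*]/KH = 11.6×10^-6 / 3.802×10^-2 = 3.05×10^-4 atm = 305 μatm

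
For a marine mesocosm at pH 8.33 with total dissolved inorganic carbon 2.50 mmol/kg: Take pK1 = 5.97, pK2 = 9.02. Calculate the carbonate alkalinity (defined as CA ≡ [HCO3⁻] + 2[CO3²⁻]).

CA = 2.91 mmol/kg

CA = [HCO3⁻] + 2[CO3²⁻] = (α₁ + 2α₂)·DIC
At pH 8.33: [H⁺]/K1 = 10^-2.36 = 0.0043652, K2/[H⁺] = 10^-0.69 = 0.20417
α₁ = 1/(1 + 0.0043652 + 0.20417) = 1/1.2085 = 0.8274; α₂ = α₁·K2/[H⁺] = 0.1689
α₁ + 2α₂ = 1.1653
CA = 1.1653 × 2.50 = 2.91 mmol/kg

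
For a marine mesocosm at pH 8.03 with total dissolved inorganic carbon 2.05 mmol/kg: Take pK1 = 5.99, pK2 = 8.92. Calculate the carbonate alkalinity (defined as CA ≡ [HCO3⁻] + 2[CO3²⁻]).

CA = [HCO3⁻] + 2[CO3²⁻] = (α₁ + 2α₂)·DIC
At pH 8.03: [H⁺]/K1 = 10^-2.04 = 0.0091201, K2/[H⁺] = 10^-0.89 = 0.12882
α₁ = 1/(1 + 0.0091201 + 0.12882) = 1/1.1379 = 0.8788; α₂ = α₁·K2/[H⁺] = 0.1132
α₁ + 2α₂ = 1.1052
CA = 1.1052 × 2.05 = 2.27 mmol/kg

CA = 2.27 mmol/kg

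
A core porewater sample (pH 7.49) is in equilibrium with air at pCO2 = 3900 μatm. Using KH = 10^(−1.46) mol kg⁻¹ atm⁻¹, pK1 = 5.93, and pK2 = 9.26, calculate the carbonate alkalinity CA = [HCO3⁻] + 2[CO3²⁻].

[CO2*] = KH · pCO2 = 10^(−1.46) × 3900×10^-6 = 1.352×10^-4 mol/kg
α₀ = 1/(1 + K1/[H⁺] + K1K2/[H⁺]²) = 1/(1 + 10^+1.56 + 10^-0.21) = 0.02637
DIC = [CO2*]/α₀ = 1.352×10^-4 / 0.02637 = 5.128 mmol/kg
CA = (α₁ + 2α₂)·DIC = (0.9574 + 2×0.01626) × 5.128 = 5.08 mmol/kg

CA = 5.08 mmol/kg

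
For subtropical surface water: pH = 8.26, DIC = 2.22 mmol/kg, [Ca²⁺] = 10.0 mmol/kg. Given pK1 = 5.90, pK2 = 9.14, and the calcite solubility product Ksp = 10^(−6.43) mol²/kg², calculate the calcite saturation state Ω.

Ω = 6.93

α₂ = 1 / (1 + [H⁺]/K2 + [H⁺]²/(K1K2)) = 1 / (1 + 10^+0.88 + 10^-1.48)
   = 1 / (1 + 7.5858 + 0.033113) = 1/8.6189 = 0.1160
[CO3²⁻] = α₂ × DIC = 0.1160 × 2.22 = 0.2576 mmol/kg
Ksp = 10^(−6.43) = 3.715×10^-7
Ω = [Ca²⁺][CO3²⁻]/Ksp = (10.0×10^-3)(2.576×10^-4) / 3.715×10^-7 = 6.93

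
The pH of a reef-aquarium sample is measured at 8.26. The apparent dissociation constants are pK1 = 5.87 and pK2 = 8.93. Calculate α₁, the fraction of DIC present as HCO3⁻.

α₁ = 1 / (1 + [H⁺]/K1 + K2/[H⁺]) = 1 / (1 + 10^-2.39 + 10^-0.67)
   = 1 / (1 + 0.0040738 + 0.21380) = 1/1.2179 = 0.8211

α₁ = 0.821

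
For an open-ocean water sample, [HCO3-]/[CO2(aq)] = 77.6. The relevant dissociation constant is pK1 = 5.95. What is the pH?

pH = 7.84

From K1 = [H⁺][HCO3-]/[CO2(aq)]:  pH = pK1 + log₁₀([HCO3-]/[CO2(aq)])
log₁₀(77.6) = +1.890
pH = 5.95 + (+1.890) = 7.84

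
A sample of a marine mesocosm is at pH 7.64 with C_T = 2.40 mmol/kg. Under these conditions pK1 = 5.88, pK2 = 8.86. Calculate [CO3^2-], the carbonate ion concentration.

α₂ = 1 / (1 + [H⁺]/K2 + [H⁺]²/(K1K2)) = 1 / (1 + 10^+1.22 + 10^-0.54)
   = 1 / (1 + 16.596 + 0.28840) = 1/17.884 = 0.05592
[CO3²⁻] = α₂ × DIC = 0.05592 × 2.40 = 0.134 mmol/kg

[CO3²⁻] = 0.134 mmol/kg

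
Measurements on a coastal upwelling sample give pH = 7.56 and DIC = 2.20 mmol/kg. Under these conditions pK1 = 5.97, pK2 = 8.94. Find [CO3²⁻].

[CO3²⁻] = 0.0859 mmol/kg

α₂ = 1 / (1 + [H⁺]/K2 + [H⁺]²/(K1K2)) = 1 / (1 + 10^+1.38 + 10^-0.21)
   = 1 / (1 + 23.988 + 0.61660) = 1/25.605 = 0.03905
[CO3²⁻] = α₂ × DIC = 0.03905 × 2.20 = 0.0859 mmol/kg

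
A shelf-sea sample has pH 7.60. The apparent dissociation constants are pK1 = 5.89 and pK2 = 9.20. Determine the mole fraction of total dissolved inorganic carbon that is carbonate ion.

α₂ = 1 / (1 + [H⁺]/K2 + [H⁺]²/(K1K2)) = 1 / (1 + 10^+1.60 + 10^-0.11)
   = 1 / (1 + 39.811 + 0.77625) = 1/41.587 = 0.02405

α₂ = 0.0240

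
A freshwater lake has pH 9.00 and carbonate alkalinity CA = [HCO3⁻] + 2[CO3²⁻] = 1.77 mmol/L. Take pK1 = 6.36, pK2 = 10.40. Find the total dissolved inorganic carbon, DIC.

DIC = 1.71 mmol/L

CA = [HCO3⁻] + 2[CO3²⁻] = (α₁ + 2α₂)·DIC
At pH 9.00: [H⁺]/K1 = 10^-2.64 = 0.0022909, K2/[H⁺] = 10^-1.40 = 0.039811
α₁ = 1/(1 + 0.0022909 + 0.039811) = 1/1.0421 = 0.9596; α₂ = α₁·K2/[H⁺] = 0.03820
α₁ + 2α₂ = 1.0360
DIC = CA / (α₁ + 2α₂) = 1.77 / 1.0360 = 1.71 mmol/L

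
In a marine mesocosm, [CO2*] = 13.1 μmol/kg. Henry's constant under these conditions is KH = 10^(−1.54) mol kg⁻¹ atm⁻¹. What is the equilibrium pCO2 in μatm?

pCO2 = 454 μatm

KH = 10^(−1.54) = 2.884×10^-2 mol kg⁻¹ atm⁻¹
pCO2 = [CO2*]/KH = 13.1×10^-6 / 2.884×10^-2 = 4.54×10^-4 atm = 454 μatm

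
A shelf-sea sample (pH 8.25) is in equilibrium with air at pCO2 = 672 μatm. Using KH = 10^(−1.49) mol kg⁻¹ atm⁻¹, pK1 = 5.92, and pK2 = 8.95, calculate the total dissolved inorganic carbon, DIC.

[CO2*] = KH · pCO2 = 10^(−1.49) × 672×10^-6 = 2.175×10^-5 mol/kg
α₀ = 1/(1 + K1/[H⁺] + K1K2/[H⁺]²) = 1/(1 + 10^+2.33 + 10^+1.63) = 0.003884
DIC = [CO2*]/α₀ = 2.175×10^-5 / 0.003884 = 5.60 mmol/kg

DIC = 5.60 mmol/kg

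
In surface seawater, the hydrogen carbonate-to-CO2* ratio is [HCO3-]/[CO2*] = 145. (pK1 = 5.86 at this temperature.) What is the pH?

From K1 = [H⁺][HCO3-]/[CO2*]:  pH = pK1 + log₁₀([HCO3-]/[CO2*])
log₁₀(145) = +2.161
pH = 5.86 + (+2.161) = 8.02

pH = 8.02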